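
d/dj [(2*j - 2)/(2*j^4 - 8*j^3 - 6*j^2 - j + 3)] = 2*(2*j^4 - 8*j^3 - 6*j^2 - j + (j - 1)*(-8*j^3 + 24*j^2 + 12*j + 1) + 3)/(-2*j^4 + 8*j^3 + 6*j^2 + j - 3)^2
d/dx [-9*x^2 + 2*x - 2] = 2 - 18*x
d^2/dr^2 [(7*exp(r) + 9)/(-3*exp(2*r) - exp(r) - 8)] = (-63*exp(4*r) - 303*exp(3*r) + 927*exp(2*r) + 911*exp(r) - 376)*exp(r)/(27*exp(6*r) + 27*exp(5*r) + 225*exp(4*r) + 145*exp(3*r) + 600*exp(2*r) + 192*exp(r) + 512)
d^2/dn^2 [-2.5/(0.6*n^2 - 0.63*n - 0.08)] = (-1.8*n^2 + 1.89*n + 2.5*(1.2*n - 0.63)*(2.4*n - 1.26) + 0.24)/(-0.6*n^2 + 0.63*n + 0.08)^3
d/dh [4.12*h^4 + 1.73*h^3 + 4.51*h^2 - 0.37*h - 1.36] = 16.48*h^3 + 5.19*h^2 + 9.02*h - 0.37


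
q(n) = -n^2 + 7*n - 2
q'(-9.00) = 25.00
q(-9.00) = -146.00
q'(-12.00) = 31.00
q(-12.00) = -230.00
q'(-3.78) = 14.56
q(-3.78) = -42.75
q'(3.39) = 0.22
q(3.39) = 10.24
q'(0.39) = 6.22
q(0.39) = 0.58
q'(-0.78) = 8.56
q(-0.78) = -8.07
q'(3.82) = -0.64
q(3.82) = 10.15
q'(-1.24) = 9.48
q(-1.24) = -12.22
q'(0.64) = 5.72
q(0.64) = 2.07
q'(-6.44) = 19.88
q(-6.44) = -88.55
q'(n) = 7 - 2*n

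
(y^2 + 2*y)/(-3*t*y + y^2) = (y + 2)/(-3*t + y)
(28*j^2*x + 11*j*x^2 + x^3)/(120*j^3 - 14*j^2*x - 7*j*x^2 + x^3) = x*(7*j + x)/(30*j^2 - 11*j*x + x^2)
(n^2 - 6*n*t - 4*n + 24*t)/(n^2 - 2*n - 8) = (n - 6*t)/(n + 2)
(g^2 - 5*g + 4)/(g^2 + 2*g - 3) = (g - 4)/(g + 3)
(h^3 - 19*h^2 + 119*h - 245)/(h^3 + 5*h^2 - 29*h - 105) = (h^2 - 14*h + 49)/(h^2 + 10*h + 21)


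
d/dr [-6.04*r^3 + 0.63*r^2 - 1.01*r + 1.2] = -18.12*r^2 + 1.26*r - 1.01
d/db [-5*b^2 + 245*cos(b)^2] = -10*b - 245*sin(2*b)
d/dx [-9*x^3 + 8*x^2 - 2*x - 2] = -27*x^2 + 16*x - 2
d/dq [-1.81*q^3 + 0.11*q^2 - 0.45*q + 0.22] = -5.43*q^2 + 0.22*q - 0.45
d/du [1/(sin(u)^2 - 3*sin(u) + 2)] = (3 - 2*sin(u))*cos(u)/(sin(u)^2 - 3*sin(u) + 2)^2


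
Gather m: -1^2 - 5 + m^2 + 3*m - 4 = m^2 + 3*m - 10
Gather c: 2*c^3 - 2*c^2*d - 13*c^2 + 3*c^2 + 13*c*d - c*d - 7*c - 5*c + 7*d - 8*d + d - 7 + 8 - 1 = 2*c^3 + c^2*(-2*d - 10) + c*(12*d - 12)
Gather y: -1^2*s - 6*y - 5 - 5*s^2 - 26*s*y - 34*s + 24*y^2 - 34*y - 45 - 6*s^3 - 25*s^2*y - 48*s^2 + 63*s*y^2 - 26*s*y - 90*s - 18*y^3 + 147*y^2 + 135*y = -6*s^3 - 53*s^2 - 125*s - 18*y^3 + y^2*(63*s + 171) + y*(-25*s^2 - 52*s + 95) - 50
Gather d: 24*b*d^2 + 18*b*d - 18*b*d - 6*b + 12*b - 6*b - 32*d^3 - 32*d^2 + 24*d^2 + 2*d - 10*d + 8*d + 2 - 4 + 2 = -32*d^3 + d^2*(24*b - 8)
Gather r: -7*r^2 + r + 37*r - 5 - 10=-7*r^2 + 38*r - 15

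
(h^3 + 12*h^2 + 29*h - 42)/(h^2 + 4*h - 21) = (h^2 + 5*h - 6)/(h - 3)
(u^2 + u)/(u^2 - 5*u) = (u + 1)/(u - 5)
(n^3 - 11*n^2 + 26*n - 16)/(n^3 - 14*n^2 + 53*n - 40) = (n - 2)/(n - 5)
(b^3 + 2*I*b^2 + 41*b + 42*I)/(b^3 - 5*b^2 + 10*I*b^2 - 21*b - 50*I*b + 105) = (b^2 - 5*I*b + 6)/(b^2 + b*(-5 + 3*I) - 15*I)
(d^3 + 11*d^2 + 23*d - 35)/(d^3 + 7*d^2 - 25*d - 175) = (d - 1)/(d - 5)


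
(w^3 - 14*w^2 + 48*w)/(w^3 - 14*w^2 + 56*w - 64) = w*(w - 6)/(w^2 - 6*w + 8)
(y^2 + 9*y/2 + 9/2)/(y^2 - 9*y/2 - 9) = (y + 3)/(y - 6)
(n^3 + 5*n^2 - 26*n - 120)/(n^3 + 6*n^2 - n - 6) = (n^2 - n - 20)/(n^2 - 1)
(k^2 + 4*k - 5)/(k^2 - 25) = (k - 1)/(k - 5)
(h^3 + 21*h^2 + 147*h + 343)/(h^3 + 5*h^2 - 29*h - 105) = (h^2 + 14*h + 49)/(h^2 - 2*h - 15)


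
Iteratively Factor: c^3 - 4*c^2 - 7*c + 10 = (c - 1)*(c^2 - 3*c - 10) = (c - 5)*(c - 1)*(c + 2)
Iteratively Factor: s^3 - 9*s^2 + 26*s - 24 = (s - 2)*(s^2 - 7*s + 12) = (s - 4)*(s - 2)*(s - 3)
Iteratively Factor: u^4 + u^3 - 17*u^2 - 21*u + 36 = (u - 4)*(u^3 + 5*u^2 + 3*u - 9) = (u - 4)*(u + 3)*(u^2 + 2*u - 3) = (u - 4)*(u - 1)*(u + 3)*(u + 3)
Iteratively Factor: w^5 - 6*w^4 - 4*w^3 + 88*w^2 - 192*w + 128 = (w - 2)*(w^4 - 4*w^3 - 12*w^2 + 64*w - 64) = (w - 2)^2*(w^3 - 2*w^2 - 16*w + 32) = (w - 2)^3*(w^2 - 16) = (w - 4)*(w - 2)^3*(w + 4)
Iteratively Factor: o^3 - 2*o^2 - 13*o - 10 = (o - 5)*(o^2 + 3*o + 2) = (o - 5)*(o + 1)*(o + 2)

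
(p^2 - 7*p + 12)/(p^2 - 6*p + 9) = (p - 4)/(p - 3)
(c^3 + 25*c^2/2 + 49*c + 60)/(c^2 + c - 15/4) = 2*(c^2 + 10*c + 24)/(2*c - 3)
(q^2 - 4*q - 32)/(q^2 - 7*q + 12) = (q^2 - 4*q - 32)/(q^2 - 7*q + 12)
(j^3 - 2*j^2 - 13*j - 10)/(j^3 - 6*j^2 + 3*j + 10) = (j + 2)/(j - 2)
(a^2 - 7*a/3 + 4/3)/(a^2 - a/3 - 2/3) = (3*a - 4)/(3*a + 2)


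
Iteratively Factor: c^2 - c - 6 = (c - 3)*(c + 2)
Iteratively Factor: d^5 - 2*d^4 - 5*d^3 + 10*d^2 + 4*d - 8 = (d - 2)*(d^4 - 5*d^2 + 4) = (d - 2)^2*(d^3 + 2*d^2 - d - 2) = (d - 2)^2*(d + 2)*(d^2 - 1) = (d - 2)^2*(d - 1)*(d + 2)*(d + 1)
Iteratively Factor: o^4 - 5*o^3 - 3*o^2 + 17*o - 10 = (o - 1)*(o^3 - 4*o^2 - 7*o + 10) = (o - 1)^2*(o^2 - 3*o - 10) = (o - 5)*(o - 1)^2*(o + 2)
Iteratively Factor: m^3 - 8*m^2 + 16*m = (m - 4)*(m^2 - 4*m) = m*(m - 4)*(m - 4)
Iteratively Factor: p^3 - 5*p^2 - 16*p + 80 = (p + 4)*(p^2 - 9*p + 20) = (p - 4)*(p + 4)*(p - 5)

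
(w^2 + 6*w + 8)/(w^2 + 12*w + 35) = (w^2 + 6*w + 8)/(w^2 + 12*w + 35)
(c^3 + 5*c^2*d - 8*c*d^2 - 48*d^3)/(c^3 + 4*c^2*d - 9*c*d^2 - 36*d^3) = (c + 4*d)/(c + 3*d)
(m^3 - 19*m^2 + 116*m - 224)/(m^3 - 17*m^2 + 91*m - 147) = (m^2 - 12*m + 32)/(m^2 - 10*m + 21)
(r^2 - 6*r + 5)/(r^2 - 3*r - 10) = (r - 1)/(r + 2)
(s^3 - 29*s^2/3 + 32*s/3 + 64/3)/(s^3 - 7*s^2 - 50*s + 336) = (s^2 - 5*s/3 - 8/3)/(s^2 + s - 42)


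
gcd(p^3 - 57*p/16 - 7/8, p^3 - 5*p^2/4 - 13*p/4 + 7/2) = p^2 - p/4 - 7/2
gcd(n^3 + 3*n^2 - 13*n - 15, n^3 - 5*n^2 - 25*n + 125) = n + 5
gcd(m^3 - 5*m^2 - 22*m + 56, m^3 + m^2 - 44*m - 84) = m - 7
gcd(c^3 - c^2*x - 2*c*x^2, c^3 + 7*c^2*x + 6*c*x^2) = c^2 + c*x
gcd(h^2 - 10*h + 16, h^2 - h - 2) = h - 2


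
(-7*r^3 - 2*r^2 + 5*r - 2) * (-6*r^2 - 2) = 42*r^5 + 12*r^4 - 16*r^3 + 16*r^2 - 10*r + 4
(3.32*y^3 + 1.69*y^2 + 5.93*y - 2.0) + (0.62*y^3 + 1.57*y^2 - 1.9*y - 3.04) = 3.94*y^3 + 3.26*y^2 + 4.03*y - 5.04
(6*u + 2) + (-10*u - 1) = 1 - 4*u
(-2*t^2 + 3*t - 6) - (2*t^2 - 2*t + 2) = -4*t^2 + 5*t - 8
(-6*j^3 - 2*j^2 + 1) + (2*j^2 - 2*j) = -6*j^3 - 2*j + 1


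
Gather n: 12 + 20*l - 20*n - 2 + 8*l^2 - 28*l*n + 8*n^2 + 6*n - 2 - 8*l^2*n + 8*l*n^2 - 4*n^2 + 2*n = 8*l^2 + 20*l + n^2*(8*l + 4) + n*(-8*l^2 - 28*l - 12) + 8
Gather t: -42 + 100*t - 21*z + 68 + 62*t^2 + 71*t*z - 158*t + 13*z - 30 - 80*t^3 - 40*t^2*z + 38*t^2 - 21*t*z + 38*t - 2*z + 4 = -80*t^3 + t^2*(100 - 40*z) + t*(50*z - 20) - 10*z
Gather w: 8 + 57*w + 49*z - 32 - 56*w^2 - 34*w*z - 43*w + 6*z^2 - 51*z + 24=-56*w^2 + w*(14 - 34*z) + 6*z^2 - 2*z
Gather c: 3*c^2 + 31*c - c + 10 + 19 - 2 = 3*c^2 + 30*c + 27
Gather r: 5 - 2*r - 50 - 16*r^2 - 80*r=-16*r^2 - 82*r - 45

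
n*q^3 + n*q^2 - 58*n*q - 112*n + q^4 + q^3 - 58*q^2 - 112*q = (n + q)*(q - 8)*(q + 2)*(q + 7)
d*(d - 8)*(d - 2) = d^3 - 10*d^2 + 16*d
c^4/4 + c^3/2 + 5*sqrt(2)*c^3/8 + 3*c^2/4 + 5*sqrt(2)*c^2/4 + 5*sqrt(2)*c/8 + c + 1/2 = (c/2 + 1/2)*(c/2 + sqrt(2))*(c + 1)*(c + sqrt(2)/2)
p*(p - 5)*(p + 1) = p^3 - 4*p^2 - 5*p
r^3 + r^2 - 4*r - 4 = (r - 2)*(r + 1)*(r + 2)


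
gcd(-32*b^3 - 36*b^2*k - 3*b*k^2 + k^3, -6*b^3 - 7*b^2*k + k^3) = b + k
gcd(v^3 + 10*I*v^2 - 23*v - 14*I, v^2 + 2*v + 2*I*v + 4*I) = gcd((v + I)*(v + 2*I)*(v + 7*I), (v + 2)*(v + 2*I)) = v + 2*I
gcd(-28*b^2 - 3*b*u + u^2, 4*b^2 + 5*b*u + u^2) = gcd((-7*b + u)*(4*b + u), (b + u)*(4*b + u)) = 4*b + u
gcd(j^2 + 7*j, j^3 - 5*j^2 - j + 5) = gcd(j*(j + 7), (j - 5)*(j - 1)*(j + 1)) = 1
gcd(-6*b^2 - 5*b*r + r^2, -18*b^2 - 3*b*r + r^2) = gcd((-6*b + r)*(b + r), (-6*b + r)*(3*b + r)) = -6*b + r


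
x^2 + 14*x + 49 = (x + 7)^2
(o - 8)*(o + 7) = o^2 - o - 56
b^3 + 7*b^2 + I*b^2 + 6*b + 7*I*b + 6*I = (b + 1)*(b + 6)*(b + I)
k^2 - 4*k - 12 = (k - 6)*(k + 2)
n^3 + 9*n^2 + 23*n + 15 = (n + 1)*(n + 3)*(n + 5)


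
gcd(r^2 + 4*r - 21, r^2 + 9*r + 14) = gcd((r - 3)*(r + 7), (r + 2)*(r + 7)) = r + 7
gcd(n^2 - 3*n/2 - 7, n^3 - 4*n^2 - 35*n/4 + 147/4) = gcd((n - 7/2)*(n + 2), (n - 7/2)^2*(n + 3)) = n - 7/2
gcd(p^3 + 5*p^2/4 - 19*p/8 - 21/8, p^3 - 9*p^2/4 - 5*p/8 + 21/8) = p^2 - p/2 - 3/2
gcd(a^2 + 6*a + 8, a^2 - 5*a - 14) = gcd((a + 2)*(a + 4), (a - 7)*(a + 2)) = a + 2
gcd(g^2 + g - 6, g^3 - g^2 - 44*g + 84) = g - 2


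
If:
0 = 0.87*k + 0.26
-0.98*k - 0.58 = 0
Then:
No Solution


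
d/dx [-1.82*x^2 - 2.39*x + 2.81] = -3.64*x - 2.39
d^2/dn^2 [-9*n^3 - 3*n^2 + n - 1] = -54*n - 6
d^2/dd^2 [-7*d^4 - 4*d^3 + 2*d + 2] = 12*d*(-7*d - 2)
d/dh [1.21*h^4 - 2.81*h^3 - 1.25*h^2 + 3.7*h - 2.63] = 4.84*h^3 - 8.43*h^2 - 2.5*h + 3.7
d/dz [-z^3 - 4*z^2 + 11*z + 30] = -3*z^2 - 8*z + 11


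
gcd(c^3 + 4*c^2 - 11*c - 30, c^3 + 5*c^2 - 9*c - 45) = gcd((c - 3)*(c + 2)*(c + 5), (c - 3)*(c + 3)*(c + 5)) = c^2 + 2*c - 15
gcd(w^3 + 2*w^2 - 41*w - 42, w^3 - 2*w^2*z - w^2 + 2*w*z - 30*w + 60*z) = w - 6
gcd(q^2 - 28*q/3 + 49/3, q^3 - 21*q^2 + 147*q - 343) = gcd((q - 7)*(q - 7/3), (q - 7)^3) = q - 7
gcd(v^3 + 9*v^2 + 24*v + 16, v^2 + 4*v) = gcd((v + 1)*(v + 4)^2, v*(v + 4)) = v + 4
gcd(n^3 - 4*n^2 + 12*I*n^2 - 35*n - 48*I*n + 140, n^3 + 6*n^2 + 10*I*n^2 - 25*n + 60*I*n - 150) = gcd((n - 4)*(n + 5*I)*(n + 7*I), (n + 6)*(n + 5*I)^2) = n + 5*I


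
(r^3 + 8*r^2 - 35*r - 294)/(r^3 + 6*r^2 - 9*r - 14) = (r^2 + r - 42)/(r^2 - r - 2)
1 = 1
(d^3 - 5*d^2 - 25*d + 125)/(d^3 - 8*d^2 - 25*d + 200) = (d - 5)/(d - 8)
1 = 1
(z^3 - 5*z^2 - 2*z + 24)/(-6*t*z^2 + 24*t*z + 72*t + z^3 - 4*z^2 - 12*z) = (z^2 - 7*z + 12)/(-6*t*z + 36*t + z^2 - 6*z)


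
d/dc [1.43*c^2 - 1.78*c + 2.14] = 2.86*c - 1.78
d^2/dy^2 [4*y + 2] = 0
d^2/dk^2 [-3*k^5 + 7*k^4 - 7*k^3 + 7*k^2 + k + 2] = -60*k^3 + 84*k^2 - 42*k + 14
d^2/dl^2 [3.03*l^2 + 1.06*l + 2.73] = 6.06000000000000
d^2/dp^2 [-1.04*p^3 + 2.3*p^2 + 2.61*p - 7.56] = 4.6 - 6.24*p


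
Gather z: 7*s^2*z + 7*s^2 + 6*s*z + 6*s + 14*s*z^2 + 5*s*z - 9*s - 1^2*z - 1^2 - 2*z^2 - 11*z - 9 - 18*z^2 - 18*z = 7*s^2 - 3*s + z^2*(14*s - 20) + z*(7*s^2 + 11*s - 30) - 10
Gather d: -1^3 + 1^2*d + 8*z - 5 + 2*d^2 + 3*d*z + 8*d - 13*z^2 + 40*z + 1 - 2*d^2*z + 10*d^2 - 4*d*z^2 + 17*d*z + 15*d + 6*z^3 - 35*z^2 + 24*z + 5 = d^2*(12 - 2*z) + d*(-4*z^2 + 20*z + 24) + 6*z^3 - 48*z^2 + 72*z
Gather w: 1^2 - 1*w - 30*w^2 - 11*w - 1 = -30*w^2 - 12*w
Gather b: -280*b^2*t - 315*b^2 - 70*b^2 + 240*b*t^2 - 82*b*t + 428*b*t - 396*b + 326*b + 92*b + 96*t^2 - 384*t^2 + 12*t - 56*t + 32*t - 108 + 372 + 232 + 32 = b^2*(-280*t - 385) + b*(240*t^2 + 346*t + 22) - 288*t^2 - 12*t + 528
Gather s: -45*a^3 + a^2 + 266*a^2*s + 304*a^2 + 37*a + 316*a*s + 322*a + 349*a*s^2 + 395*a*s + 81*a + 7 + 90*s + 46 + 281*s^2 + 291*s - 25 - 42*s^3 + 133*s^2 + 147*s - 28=-45*a^3 + 305*a^2 + 440*a - 42*s^3 + s^2*(349*a + 414) + s*(266*a^2 + 711*a + 528)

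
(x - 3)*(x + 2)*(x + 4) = x^3 + 3*x^2 - 10*x - 24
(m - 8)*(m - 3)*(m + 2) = m^3 - 9*m^2 + 2*m + 48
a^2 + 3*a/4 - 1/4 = (a - 1/4)*(a + 1)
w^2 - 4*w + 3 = (w - 3)*(w - 1)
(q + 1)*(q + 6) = q^2 + 7*q + 6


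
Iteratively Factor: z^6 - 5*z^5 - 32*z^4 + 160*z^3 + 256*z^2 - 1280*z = (z - 4)*(z^5 - z^4 - 36*z^3 + 16*z^2 + 320*z) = (z - 5)*(z - 4)*(z^4 + 4*z^3 - 16*z^2 - 64*z) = (z - 5)*(z - 4)*(z + 4)*(z^3 - 16*z) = (z - 5)*(z - 4)^2*(z + 4)*(z^2 + 4*z) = z*(z - 5)*(z - 4)^2*(z + 4)*(z + 4)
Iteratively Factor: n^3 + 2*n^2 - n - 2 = (n + 2)*(n^2 - 1) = (n + 1)*(n + 2)*(n - 1)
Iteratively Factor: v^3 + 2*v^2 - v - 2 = (v + 2)*(v^2 - 1) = (v + 1)*(v + 2)*(v - 1)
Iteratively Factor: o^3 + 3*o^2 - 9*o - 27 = (o + 3)*(o^2 - 9) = (o + 3)^2*(o - 3)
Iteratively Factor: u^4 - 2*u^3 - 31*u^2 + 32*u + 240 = (u + 4)*(u^3 - 6*u^2 - 7*u + 60) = (u + 3)*(u + 4)*(u^2 - 9*u + 20) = (u - 4)*(u + 3)*(u + 4)*(u - 5)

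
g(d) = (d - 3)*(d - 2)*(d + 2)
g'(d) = (d - 3)*(d - 2) + (d - 3)*(d + 2) + (d - 2)*(d + 2)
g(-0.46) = 13.11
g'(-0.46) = -0.61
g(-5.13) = -181.44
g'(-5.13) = 105.73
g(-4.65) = -134.81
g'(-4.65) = 88.77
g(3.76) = 7.70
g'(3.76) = 15.85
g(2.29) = -0.88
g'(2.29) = -2.01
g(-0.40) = 13.06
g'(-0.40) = -1.12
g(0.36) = 10.22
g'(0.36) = -5.77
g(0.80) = 7.39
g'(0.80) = -6.88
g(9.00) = 462.00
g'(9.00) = 185.00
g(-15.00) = -3978.00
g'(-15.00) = 761.00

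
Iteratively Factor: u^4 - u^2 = (u - 1)*(u^3 + u^2) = u*(u - 1)*(u^2 + u) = u*(u - 1)*(u + 1)*(u)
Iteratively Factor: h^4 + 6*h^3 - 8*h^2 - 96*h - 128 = (h - 4)*(h^3 + 10*h^2 + 32*h + 32) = (h - 4)*(h + 4)*(h^2 + 6*h + 8) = (h - 4)*(h + 2)*(h + 4)*(h + 4)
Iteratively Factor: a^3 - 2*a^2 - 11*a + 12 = (a + 3)*(a^2 - 5*a + 4) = (a - 4)*(a + 3)*(a - 1)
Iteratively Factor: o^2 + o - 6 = (o - 2)*(o + 3)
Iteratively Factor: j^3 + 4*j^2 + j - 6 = (j + 2)*(j^2 + 2*j - 3) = (j - 1)*(j + 2)*(j + 3)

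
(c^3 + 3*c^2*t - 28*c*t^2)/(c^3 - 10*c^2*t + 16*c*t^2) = (c^2 + 3*c*t - 28*t^2)/(c^2 - 10*c*t + 16*t^2)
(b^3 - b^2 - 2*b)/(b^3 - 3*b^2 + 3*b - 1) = b*(b^2 - b - 2)/(b^3 - 3*b^2 + 3*b - 1)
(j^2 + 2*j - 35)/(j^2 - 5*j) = (j + 7)/j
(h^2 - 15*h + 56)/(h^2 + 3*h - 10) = (h^2 - 15*h + 56)/(h^2 + 3*h - 10)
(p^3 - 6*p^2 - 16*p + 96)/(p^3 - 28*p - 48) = (p - 4)/(p + 2)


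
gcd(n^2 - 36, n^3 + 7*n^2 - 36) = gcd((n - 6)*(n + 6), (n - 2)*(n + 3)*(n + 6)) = n + 6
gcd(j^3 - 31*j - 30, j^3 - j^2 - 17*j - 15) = j + 1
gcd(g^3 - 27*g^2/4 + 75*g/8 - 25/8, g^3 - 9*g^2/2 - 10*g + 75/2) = g - 5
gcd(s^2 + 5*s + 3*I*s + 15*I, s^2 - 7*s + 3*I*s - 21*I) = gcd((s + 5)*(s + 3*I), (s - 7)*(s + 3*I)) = s + 3*I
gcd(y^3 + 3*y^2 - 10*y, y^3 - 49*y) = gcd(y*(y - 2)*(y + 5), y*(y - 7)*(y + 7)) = y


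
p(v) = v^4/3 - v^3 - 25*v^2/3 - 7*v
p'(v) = 4*v^3/3 - 3*v^2 - 50*v/3 - 7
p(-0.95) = 0.26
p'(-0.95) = 4.98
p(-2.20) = -6.48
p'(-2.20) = 0.95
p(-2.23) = -6.50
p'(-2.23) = 0.46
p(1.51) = -31.28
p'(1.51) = -34.42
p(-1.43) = -2.71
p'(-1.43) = 6.80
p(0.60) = -7.37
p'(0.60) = -17.79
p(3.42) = -115.81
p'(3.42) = -45.75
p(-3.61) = 20.33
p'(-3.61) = -48.66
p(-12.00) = 7524.00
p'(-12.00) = -2543.00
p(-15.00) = 18480.00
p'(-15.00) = -4932.00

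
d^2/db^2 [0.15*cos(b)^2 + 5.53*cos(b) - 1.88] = -5.53*cos(b) - 0.3*cos(2*b)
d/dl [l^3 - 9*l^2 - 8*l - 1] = 3*l^2 - 18*l - 8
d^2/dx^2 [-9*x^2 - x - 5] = -18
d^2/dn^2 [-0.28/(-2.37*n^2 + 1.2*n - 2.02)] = (-3.145464*n^2 + 1.59264*n + 0.28*(4.74*n - 1.2)*(9.48*n - 2.4) - 2.680944)/(2.37*n^2 - 1.2*n + 2.02)^3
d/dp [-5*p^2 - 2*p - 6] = -10*p - 2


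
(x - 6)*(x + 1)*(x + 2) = x^3 - 3*x^2 - 16*x - 12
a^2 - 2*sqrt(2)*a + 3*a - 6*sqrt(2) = (a + 3)*(a - 2*sqrt(2))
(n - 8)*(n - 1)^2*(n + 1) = n^4 - 9*n^3 + 7*n^2 + 9*n - 8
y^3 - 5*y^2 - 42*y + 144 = (y - 8)*(y - 3)*(y + 6)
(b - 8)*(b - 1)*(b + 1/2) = b^3 - 17*b^2/2 + 7*b/2 + 4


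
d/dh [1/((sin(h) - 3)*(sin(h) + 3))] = -sin(2*h)/((sin(h) - 3)^2*(sin(h) + 3)^2)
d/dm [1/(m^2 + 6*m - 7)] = 2*(-m - 3)/(m^2 + 6*m - 7)^2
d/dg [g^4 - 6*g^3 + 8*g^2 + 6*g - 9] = 4*g^3 - 18*g^2 + 16*g + 6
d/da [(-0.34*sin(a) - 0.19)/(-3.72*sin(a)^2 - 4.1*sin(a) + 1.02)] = (-1.4136*sin(a) + 0.6324*cos(2*a) - 1.7582)*cos(a)/(3.72*sin(a)^2 + 4.1*sin(a) - 1.02)^2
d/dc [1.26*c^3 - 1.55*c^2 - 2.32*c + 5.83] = 3.78*c^2 - 3.1*c - 2.32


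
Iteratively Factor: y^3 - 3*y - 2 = (y + 1)*(y^2 - y - 2) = (y + 1)^2*(y - 2)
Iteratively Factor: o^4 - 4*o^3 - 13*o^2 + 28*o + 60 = (o + 2)*(o^3 - 6*o^2 - o + 30) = (o + 2)^2*(o^2 - 8*o + 15) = (o - 5)*(o + 2)^2*(o - 3)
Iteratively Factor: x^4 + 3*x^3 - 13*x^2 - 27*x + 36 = (x - 3)*(x^3 + 6*x^2 + 5*x - 12) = (x - 3)*(x + 4)*(x^2 + 2*x - 3) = (x - 3)*(x - 1)*(x + 4)*(x + 3)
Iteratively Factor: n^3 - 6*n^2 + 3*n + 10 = (n - 2)*(n^2 - 4*n - 5) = (n - 5)*(n - 2)*(n + 1)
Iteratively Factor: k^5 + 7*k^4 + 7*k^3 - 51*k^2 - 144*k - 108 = (k - 3)*(k^4 + 10*k^3 + 37*k^2 + 60*k + 36) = (k - 3)*(k + 3)*(k^3 + 7*k^2 + 16*k + 12) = (k - 3)*(k + 3)^2*(k^2 + 4*k + 4) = (k - 3)*(k + 2)*(k + 3)^2*(k + 2)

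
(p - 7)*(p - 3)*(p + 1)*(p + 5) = p^4 - 4*p^3 - 34*p^2 + 76*p + 105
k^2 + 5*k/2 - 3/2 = (k - 1/2)*(k + 3)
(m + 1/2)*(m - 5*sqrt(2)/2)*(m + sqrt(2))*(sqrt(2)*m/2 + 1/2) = sqrt(2)*m^4/2 - m^3 + sqrt(2)*m^3/4 - 13*sqrt(2)*m^2/4 - m^2/2 - 5*m/2 - 13*sqrt(2)*m/8 - 5/4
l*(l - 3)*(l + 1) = l^3 - 2*l^2 - 3*l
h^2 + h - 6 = (h - 2)*(h + 3)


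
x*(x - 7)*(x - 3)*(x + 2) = x^4 - 8*x^3 + x^2 + 42*x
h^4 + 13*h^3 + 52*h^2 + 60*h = h*(h + 2)*(h + 5)*(h + 6)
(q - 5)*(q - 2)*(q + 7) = q^3 - 39*q + 70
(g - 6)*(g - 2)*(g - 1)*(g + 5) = g^4 - 4*g^3 - 25*g^2 + 88*g - 60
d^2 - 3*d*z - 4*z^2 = (d - 4*z)*(d + z)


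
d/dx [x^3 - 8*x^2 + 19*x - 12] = 3*x^2 - 16*x + 19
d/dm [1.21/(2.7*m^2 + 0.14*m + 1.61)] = (-6.534*m - 0.1694)/(2.7*m^2 + 0.14*m + 1.61)^2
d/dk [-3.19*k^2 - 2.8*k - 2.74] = -6.38*k - 2.8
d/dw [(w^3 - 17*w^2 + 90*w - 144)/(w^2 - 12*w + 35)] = (w^4 - 24*w^3 + 219*w^2 - 902*w + 1422)/(w^4 - 24*w^3 + 214*w^2 - 840*w + 1225)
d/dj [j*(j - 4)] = 2*j - 4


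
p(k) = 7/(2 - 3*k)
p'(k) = 21/(2 - 3*k)^2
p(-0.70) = 1.71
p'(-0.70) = 1.25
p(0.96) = -7.95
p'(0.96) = 27.12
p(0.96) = -7.95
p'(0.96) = 27.12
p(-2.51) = 0.73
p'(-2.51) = 0.23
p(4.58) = -0.60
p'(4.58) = 0.15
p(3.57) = -0.80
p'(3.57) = 0.28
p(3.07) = -0.97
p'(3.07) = 0.40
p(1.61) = -2.47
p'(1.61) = 2.62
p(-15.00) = 0.15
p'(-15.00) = 0.01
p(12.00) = -0.21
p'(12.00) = 0.02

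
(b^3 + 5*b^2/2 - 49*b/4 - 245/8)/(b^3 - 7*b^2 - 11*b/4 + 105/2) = (b + 7/2)/(b - 6)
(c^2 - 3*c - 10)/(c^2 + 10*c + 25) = (c^2 - 3*c - 10)/(c^2 + 10*c + 25)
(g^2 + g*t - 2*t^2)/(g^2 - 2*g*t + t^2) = (-g - 2*t)/(-g + t)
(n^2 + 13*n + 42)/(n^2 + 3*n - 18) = (n + 7)/(n - 3)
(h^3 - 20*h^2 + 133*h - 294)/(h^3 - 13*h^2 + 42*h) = (h - 7)/h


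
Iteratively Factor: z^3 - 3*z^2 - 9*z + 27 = (z - 3)*(z^2 - 9) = (z - 3)^2*(z + 3)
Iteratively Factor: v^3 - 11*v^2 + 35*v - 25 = (v - 1)*(v^2 - 10*v + 25) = (v - 5)*(v - 1)*(v - 5)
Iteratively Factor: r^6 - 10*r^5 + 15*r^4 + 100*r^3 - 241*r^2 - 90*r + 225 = (r + 3)*(r^5 - 13*r^4 + 54*r^3 - 62*r^2 - 55*r + 75) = (r - 5)*(r + 3)*(r^4 - 8*r^3 + 14*r^2 + 8*r - 15) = (r - 5)^2*(r + 3)*(r^3 - 3*r^2 - r + 3) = (r - 5)^2*(r + 1)*(r + 3)*(r^2 - 4*r + 3) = (r - 5)^2*(r - 3)*(r + 1)*(r + 3)*(r - 1)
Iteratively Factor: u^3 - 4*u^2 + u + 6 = (u + 1)*(u^2 - 5*u + 6) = (u - 3)*(u + 1)*(u - 2)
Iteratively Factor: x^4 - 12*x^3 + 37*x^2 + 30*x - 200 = (x - 4)*(x^3 - 8*x^2 + 5*x + 50) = (x - 5)*(x - 4)*(x^2 - 3*x - 10) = (x - 5)*(x - 4)*(x + 2)*(x - 5)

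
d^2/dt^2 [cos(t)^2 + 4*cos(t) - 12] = -4*cos(t) - 2*cos(2*t)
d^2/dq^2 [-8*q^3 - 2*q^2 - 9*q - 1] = -48*q - 4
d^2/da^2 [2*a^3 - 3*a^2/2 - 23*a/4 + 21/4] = 12*a - 3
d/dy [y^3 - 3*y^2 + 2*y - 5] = 3*y^2 - 6*y + 2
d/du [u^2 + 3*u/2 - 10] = 2*u + 3/2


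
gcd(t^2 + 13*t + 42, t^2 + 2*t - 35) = t + 7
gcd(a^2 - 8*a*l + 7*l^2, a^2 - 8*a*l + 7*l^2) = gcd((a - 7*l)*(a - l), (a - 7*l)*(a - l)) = a^2 - 8*a*l + 7*l^2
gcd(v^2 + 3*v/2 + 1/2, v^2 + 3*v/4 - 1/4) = v + 1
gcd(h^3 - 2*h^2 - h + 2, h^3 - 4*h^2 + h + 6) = h^2 - h - 2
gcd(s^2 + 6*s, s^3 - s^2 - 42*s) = s^2 + 6*s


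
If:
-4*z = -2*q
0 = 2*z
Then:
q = 0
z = 0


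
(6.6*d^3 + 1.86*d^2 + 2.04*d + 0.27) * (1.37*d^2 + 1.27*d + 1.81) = 9.042*d^5 + 10.9302*d^4 + 17.103*d^3 + 6.3273*d^2 + 4.0353*d + 0.4887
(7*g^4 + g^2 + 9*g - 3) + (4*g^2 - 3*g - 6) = 7*g^4 + 5*g^2 + 6*g - 9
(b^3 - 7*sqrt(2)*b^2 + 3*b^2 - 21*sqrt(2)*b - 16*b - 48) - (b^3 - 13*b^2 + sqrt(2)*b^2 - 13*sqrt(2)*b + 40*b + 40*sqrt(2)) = -8*sqrt(2)*b^2 + 16*b^2 - 56*b - 8*sqrt(2)*b - 40*sqrt(2) - 48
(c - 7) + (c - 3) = 2*c - 10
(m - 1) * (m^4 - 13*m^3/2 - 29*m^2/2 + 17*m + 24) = m^5 - 15*m^4/2 - 8*m^3 + 63*m^2/2 + 7*m - 24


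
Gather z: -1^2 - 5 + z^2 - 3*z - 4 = z^2 - 3*z - 10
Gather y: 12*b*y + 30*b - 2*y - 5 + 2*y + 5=12*b*y + 30*b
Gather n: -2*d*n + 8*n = n*(8 - 2*d)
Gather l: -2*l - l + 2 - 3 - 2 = -3*l - 3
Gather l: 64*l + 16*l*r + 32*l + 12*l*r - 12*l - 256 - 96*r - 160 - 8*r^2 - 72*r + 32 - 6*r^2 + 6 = l*(28*r + 84) - 14*r^2 - 168*r - 378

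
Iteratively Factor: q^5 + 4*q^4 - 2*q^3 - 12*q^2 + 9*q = (q - 1)*(q^4 + 5*q^3 + 3*q^2 - 9*q) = (q - 1)*(q + 3)*(q^3 + 2*q^2 - 3*q) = (q - 1)^2*(q + 3)*(q^2 + 3*q) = (q - 1)^2*(q + 3)^2*(q)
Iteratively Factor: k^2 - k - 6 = (k + 2)*(k - 3)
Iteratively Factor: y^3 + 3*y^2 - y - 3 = (y + 1)*(y^2 + 2*y - 3) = (y - 1)*(y + 1)*(y + 3)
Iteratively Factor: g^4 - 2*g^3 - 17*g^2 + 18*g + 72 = (g + 2)*(g^3 - 4*g^2 - 9*g + 36) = (g - 4)*(g + 2)*(g^2 - 9) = (g - 4)*(g + 2)*(g + 3)*(g - 3)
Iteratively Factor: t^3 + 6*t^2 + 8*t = (t + 4)*(t^2 + 2*t) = (t + 2)*(t + 4)*(t)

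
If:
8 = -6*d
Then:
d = -4/3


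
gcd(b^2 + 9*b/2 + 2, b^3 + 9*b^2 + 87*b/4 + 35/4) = b + 1/2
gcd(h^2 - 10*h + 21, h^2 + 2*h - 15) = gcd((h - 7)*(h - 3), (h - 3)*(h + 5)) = h - 3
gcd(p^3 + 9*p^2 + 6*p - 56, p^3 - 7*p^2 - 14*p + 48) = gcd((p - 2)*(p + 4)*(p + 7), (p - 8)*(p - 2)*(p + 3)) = p - 2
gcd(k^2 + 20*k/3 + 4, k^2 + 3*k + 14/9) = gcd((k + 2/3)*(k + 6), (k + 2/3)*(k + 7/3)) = k + 2/3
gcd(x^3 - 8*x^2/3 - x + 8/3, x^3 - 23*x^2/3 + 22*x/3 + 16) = x^2 - 5*x/3 - 8/3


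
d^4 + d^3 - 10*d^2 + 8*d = d*(d - 2)*(d - 1)*(d + 4)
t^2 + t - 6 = (t - 2)*(t + 3)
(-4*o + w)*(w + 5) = -4*o*w - 20*o + w^2 + 5*w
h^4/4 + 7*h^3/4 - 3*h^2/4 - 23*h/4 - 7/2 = (h/4 + 1/4)*(h - 2)*(h + 1)*(h + 7)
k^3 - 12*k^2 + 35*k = k*(k - 7)*(k - 5)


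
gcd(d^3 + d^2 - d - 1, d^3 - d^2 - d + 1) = d^2 - 1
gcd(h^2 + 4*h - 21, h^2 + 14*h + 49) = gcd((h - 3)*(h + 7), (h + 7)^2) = h + 7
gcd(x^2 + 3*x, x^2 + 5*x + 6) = x + 3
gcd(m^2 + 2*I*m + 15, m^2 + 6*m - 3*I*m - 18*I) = m - 3*I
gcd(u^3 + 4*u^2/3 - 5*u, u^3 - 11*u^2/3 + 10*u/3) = u^2 - 5*u/3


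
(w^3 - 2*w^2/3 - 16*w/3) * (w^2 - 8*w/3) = w^5 - 10*w^4/3 - 32*w^3/9 + 128*w^2/9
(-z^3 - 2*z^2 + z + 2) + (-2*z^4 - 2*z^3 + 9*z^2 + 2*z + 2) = -2*z^4 - 3*z^3 + 7*z^2 + 3*z + 4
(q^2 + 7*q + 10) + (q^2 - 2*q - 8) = 2*q^2 + 5*q + 2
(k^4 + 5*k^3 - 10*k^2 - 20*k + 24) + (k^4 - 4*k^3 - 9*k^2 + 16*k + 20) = 2*k^4 + k^3 - 19*k^2 - 4*k + 44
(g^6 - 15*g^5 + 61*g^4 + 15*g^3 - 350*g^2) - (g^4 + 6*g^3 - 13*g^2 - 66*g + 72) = g^6 - 15*g^5 + 60*g^4 + 9*g^3 - 337*g^2 + 66*g - 72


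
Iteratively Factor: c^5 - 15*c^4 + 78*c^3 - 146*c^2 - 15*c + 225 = (c - 3)*(c^4 - 12*c^3 + 42*c^2 - 20*c - 75) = (c - 5)*(c - 3)*(c^3 - 7*c^2 + 7*c + 15) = (c - 5)*(c - 3)^2*(c^2 - 4*c - 5) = (c - 5)*(c - 3)^2*(c + 1)*(c - 5)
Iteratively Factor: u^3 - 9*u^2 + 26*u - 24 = (u - 3)*(u^2 - 6*u + 8) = (u - 4)*(u - 3)*(u - 2)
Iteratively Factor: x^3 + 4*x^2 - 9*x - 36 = (x + 3)*(x^2 + x - 12) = (x - 3)*(x + 3)*(x + 4)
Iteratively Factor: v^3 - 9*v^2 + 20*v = (v - 4)*(v^2 - 5*v) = v*(v - 4)*(v - 5)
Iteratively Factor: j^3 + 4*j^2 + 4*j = (j + 2)*(j^2 + 2*j) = j*(j + 2)*(j + 2)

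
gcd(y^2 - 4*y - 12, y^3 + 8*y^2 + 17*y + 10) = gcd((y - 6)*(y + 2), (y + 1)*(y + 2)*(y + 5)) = y + 2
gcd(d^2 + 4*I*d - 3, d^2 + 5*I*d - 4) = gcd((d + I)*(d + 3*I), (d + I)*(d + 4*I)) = d + I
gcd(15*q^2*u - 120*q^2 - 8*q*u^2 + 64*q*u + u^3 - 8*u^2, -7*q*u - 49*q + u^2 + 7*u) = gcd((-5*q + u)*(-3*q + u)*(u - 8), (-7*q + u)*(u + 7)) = 1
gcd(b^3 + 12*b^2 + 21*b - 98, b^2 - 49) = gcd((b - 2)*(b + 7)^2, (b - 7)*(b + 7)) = b + 7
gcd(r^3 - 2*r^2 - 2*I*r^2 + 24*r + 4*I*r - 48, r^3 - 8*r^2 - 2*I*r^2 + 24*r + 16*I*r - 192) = r^2 - 2*I*r + 24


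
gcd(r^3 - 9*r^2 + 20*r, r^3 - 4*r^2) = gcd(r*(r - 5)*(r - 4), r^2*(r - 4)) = r^2 - 4*r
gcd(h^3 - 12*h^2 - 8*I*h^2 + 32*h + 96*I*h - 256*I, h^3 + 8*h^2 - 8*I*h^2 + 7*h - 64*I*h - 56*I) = h - 8*I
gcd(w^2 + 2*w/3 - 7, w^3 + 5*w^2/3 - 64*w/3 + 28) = w - 7/3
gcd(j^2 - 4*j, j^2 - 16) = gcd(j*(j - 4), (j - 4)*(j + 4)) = j - 4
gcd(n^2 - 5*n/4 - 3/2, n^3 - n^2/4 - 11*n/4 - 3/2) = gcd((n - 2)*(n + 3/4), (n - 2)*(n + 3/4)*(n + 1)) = n^2 - 5*n/4 - 3/2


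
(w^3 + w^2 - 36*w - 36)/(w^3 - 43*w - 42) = (w - 6)/(w - 7)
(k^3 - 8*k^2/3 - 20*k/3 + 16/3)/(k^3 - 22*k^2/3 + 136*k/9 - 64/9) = 3*(k + 2)/(3*k - 8)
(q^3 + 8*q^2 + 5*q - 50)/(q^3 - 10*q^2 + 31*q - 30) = (q^2 + 10*q + 25)/(q^2 - 8*q + 15)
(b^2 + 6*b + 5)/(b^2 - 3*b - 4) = (b + 5)/(b - 4)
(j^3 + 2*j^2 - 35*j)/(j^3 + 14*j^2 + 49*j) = (j - 5)/(j + 7)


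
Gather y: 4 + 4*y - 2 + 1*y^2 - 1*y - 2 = y^2 + 3*y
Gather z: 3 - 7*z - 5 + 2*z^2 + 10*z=2*z^2 + 3*z - 2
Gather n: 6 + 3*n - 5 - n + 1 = 2*n + 2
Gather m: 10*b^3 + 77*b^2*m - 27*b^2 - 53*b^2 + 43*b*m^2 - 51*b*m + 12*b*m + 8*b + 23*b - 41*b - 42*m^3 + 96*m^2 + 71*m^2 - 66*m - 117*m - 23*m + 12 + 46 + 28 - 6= 10*b^3 - 80*b^2 - 10*b - 42*m^3 + m^2*(43*b + 167) + m*(77*b^2 - 39*b - 206) + 80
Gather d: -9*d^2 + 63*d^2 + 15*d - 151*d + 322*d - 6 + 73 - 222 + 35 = 54*d^2 + 186*d - 120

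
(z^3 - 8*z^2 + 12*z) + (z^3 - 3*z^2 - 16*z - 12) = 2*z^3 - 11*z^2 - 4*z - 12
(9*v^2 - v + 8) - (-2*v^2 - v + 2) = 11*v^2 + 6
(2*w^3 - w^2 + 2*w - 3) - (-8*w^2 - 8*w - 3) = 2*w^3 + 7*w^2 + 10*w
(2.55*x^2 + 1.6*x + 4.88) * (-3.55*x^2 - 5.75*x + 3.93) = -9.0525*x^4 - 20.3425*x^3 - 16.5025*x^2 - 21.772*x + 19.1784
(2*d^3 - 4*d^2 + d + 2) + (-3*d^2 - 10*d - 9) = 2*d^3 - 7*d^2 - 9*d - 7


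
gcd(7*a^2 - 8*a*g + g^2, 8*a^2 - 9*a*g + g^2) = a - g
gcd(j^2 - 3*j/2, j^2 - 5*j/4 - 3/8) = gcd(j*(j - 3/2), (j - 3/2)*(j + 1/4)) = j - 3/2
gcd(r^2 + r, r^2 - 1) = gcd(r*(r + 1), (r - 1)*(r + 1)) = r + 1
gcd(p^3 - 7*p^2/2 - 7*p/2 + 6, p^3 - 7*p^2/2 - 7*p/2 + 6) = p^3 - 7*p^2/2 - 7*p/2 + 6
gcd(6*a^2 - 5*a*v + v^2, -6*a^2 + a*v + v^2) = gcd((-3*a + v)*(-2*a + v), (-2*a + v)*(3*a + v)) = -2*a + v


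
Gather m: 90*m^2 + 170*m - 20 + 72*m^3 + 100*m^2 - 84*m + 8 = 72*m^3 + 190*m^2 + 86*m - 12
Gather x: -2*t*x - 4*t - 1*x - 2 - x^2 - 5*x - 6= -4*t - x^2 + x*(-2*t - 6) - 8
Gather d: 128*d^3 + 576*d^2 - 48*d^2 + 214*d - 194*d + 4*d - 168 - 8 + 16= 128*d^3 + 528*d^2 + 24*d - 160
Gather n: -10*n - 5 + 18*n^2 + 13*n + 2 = 18*n^2 + 3*n - 3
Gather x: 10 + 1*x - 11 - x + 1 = 0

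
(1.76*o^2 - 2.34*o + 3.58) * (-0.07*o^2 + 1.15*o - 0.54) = -0.1232*o^4 + 2.1878*o^3 - 3.892*o^2 + 5.3806*o - 1.9332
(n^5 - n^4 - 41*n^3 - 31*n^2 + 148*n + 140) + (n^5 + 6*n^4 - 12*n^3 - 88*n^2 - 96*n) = 2*n^5 + 5*n^4 - 53*n^3 - 119*n^2 + 52*n + 140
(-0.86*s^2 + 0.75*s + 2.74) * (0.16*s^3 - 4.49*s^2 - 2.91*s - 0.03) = -0.1376*s^5 + 3.9814*s^4 - 0.4265*s^3 - 14.4593*s^2 - 7.9959*s - 0.0822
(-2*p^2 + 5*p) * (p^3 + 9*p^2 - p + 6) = -2*p^5 - 13*p^4 + 47*p^3 - 17*p^2 + 30*p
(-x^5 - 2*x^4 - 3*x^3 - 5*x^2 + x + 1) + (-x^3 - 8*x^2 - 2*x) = -x^5 - 2*x^4 - 4*x^3 - 13*x^2 - x + 1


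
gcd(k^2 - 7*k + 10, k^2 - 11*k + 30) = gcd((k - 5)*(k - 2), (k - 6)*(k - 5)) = k - 5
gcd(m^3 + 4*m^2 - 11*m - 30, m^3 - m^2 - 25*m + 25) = m + 5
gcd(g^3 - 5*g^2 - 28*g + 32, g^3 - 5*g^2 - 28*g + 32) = g^3 - 5*g^2 - 28*g + 32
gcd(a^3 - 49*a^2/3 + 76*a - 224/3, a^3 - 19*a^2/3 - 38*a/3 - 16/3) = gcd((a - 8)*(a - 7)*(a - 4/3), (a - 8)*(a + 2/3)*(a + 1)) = a - 8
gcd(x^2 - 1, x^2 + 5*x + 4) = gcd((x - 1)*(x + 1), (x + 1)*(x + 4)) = x + 1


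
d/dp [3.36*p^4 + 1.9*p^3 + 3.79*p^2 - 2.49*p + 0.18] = 13.44*p^3 + 5.7*p^2 + 7.58*p - 2.49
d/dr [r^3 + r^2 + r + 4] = 3*r^2 + 2*r + 1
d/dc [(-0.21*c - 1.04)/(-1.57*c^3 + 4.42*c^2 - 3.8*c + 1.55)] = (-0.6594*c^3 - 3.9702*c^2 + 9.1936*c - 4.2775)/(2.4649*c^6 - 13.8788*c^5 + 31.4684*c^4 - 38.459*c^3 + 28.142*c^2 - 11.78*c + 2.4025)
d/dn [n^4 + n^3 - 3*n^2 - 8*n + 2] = 4*n^3 + 3*n^2 - 6*n - 8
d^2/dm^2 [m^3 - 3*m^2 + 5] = 6*m - 6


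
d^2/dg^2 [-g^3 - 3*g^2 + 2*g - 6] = -6*g - 6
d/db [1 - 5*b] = -5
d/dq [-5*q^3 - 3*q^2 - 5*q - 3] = -15*q^2 - 6*q - 5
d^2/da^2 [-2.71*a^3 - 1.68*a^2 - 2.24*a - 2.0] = -16.26*a - 3.36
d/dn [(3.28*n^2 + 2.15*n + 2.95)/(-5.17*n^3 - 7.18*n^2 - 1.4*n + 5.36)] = (16.9576*n^4 + 22.231*n^3 + 56.5995*n^2 + 77.5236*n + 15.654)/(26.7289*n^6 + 74.2412*n^5 + 66.0284*n^4 - 35.3184*n^3 - 75.0096*n^2 - 15.008*n + 28.7296)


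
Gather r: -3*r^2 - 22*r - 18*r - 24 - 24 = -3*r^2 - 40*r - 48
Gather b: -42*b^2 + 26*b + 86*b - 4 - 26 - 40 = -42*b^2 + 112*b - 70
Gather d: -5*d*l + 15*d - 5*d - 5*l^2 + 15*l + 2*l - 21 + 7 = d*(10 - 5*l) - 5*l^2 + 17*l - 14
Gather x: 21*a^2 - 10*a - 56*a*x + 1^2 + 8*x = 21*a^2 - 10*a + x*(8 - 56*a) + 1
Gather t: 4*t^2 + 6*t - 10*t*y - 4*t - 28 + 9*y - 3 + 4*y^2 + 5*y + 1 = 4*t^2 + t*(2 - 10*y) + 4*y^2 + 14*y - 30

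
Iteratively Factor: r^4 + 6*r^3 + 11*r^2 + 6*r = (r)*(r^3 + 6*r^2 + 11*r + 6) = r*(r + 1)*(r^2 + 5*r + 6) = r*(r + 1)*(r + 2)*(r + 3)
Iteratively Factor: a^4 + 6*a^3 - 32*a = (a - 2)*(a^3 + 8*a^2 + 16*a) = (a - 2)*(a + 4)*(a^2 + 4*a) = a*(a - 2)*(a + 4)*(a + 4)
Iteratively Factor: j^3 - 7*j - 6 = (j + 1)*(j^2 - j - 6) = (j + 1)*(j + 2)*(j - 3)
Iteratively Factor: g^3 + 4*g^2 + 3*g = (g)*(g^2 + 4*g + 3) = g*(g + 1)*(g + 3)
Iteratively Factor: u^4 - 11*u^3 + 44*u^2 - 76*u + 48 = (u - 3)*(u^3 - 8*u^2 + 20*u - 16) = (u - 4)*(u - 3)*(u^2 - 4*u + 4) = (u - 4)*(u - 3)*(u - 2)*(u - 2)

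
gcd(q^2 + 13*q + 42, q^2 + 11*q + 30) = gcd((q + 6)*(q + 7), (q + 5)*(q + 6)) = q + 6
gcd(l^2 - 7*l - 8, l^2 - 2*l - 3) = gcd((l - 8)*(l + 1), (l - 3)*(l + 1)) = l + 1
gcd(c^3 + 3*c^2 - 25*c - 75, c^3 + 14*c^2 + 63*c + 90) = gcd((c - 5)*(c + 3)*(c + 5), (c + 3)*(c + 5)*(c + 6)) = c^2 + 8*c + 15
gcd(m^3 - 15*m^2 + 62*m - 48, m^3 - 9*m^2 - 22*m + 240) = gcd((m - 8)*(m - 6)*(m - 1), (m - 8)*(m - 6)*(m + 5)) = m^2 - 14*m + 48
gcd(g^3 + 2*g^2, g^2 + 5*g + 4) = 1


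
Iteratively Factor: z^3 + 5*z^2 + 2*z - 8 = (z - 1)*(z^2 + 6*z + 8) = (z - 1)*(z + 2)*(z + 4)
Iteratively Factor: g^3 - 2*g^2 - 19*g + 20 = (g + 4)*(g^2 - 6*g + 5) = (g - 1)*(g + 4)*(g - 5)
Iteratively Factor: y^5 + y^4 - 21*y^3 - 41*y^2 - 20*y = (y)*(y^4 + y^3 - 21*y^2 - 41*y - 20) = y*(y + 1)*(y^3 - 21*y - 20) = y*(y - 5)*(y + 1)*(y^2 + 5*y + 4) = y*(y - 5)*(y + 1)*(y + 4)*(y + 1)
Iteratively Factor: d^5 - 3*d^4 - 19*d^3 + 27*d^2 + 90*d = (d + 3)*(d^4 - 6*d^3 - d^2 + 30*d) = d*(d + 3)*(d^3 - 6*d^2 - d + 30) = d*(d - 5)*(d + 3)*(d^2 - d - 6) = d*(d - 5)*(d - 3)*(d + 3)*(d + 2)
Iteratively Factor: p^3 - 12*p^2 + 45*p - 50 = (p - 5)*(p^2 - 7*p + 10) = (p - 5)*(p - 2)*(p - 5)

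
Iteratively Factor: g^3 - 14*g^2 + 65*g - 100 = (g - 4)*(g^2 - 10*g + 25) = (g - 5)*(g - 4)*(g - 5)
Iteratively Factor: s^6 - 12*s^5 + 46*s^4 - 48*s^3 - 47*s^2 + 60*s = (s - 5)*(s^5 - 7*s^4 + 11*s^3 + 7*s^2 - 12*s) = (s - 5)*(s - 4)*(s^4 - 3*s^3 - s^2 + 3*s) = (s - 5)*(s - 4)*(s - 3)*(s^3 - s) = (s - 5)*(s - 4)*(s - 3)*(s - 1)*(s^2 + s) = s*(s - 5)*(s - 4)*(s - 3)*(s - 1)*(s + 1)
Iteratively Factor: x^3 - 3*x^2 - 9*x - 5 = (x - 5)*(x^2 + 2*x + 1) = (x - 5)*(x + 1)*(x + 1)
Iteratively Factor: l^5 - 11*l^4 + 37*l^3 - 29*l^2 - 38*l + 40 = (l - 2)*(l^4 - 9*l^3 + 19*l^2 + 9*l - 20) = (l - 2)*(l + 1)*(l^3 - 10*l^2 + 29*l - 20) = (l - 4)*(l - 2)*(l + 1)*(l^2 - 6*l + 5) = (l - 5)*(l - 4)*(l - 2)*(l + 1)*(l - 1)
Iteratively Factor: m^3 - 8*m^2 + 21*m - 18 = (m - 2)*(m^2 - 6*m + 9) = (m - 3)*(m - 2)*(m - 3)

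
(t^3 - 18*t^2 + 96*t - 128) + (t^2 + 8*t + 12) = t^3 - 17*t^2 + 104*t - 116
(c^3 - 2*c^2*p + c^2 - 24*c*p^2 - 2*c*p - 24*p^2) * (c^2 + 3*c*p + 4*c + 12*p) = c^5 + c^4*p + 5*c^4 - 30*c^3*p^2 + 5*c^3*p + 4*c^3 - 72*c^2*p^3 - 150*c^2*p^2 + 4*c^2*p - 360*c*p^3 - 120*c*p^2 - 288*p^3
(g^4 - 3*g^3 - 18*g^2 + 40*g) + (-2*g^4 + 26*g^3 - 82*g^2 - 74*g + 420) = -g^4 + 23*g^3 - 100*g^2 - 34*g + 420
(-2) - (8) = -10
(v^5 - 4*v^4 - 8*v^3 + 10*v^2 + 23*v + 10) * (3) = 3*v^5 - 12*v^4 - 24*v^3 + 30*v^2 + 69*v + 30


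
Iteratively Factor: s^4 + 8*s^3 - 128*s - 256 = (s + 4)*(s^3 + 4*s^2 - 16*s - 64) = (s + 4)^2*(s^2 - 16) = (s + 4)^3*(s - 4)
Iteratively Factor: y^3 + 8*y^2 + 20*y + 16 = (y + 2)*(y^2 + 6*y + 8) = (y + 2)*(y + 4)*(y + 2)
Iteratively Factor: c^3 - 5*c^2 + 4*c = (c)*(c^2 - 5*c + 4) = c*(c - 1)*(c - 4)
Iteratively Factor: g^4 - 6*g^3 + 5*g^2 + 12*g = (g - 3)*(g^3 - 3*g^2 - 4*g) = g*(g - 3)*(g^2 - 3*g - 4) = g*(g - 3)*(g + 1)*(g - 4)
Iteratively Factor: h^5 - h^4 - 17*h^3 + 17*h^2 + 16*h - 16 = (h + 4)*(h^4 - 5*h^3 + 3*h^2 + 5*h - 4) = (h - 4)*(h + 4)*(h^3 - h^2 - h + 1) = (h - 4)*(h - 1)*(h + 4)*(h^2 - 1) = (h - 4)*(h - 1)^2*(h + 4)*(h + 1)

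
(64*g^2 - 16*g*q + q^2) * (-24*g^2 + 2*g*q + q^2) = -1536*g^4 + 512*g^3*q + 8*g^2*q^2 - 14*g*q^3 + q^4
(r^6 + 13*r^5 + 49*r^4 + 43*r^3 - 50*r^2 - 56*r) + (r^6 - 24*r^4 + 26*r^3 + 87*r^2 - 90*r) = 2*r^6 + 13*r^5 + 25*r^4 + 69*r^3 + 37*r^2 - 146*r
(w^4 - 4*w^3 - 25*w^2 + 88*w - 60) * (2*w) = 2*w^5 - 8*w^4 - 50*w^3 + 176*w^2 - 120*w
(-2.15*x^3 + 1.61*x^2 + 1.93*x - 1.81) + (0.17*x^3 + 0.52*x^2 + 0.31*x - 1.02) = -1.98*x^3 + 2.13*x^2 + 2.24*x - 2.83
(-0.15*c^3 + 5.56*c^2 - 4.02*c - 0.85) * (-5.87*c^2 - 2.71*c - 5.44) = 0.8805*c^5 - 32.2307*c^4 + 9.3458*c^3 - 14.3627*c^2 + 24.1723*c + 4.624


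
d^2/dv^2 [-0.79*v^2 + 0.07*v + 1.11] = -1.58000000000000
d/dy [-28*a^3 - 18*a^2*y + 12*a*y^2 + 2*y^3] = -18*a^2 + 24*a*y + 6*y^2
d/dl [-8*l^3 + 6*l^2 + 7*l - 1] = -24*l^2 + 12*l + 7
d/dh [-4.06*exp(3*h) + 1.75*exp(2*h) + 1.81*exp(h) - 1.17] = (-12.18*exp(2*h) + 3.5*exp(h) + 1.81)*exp(h)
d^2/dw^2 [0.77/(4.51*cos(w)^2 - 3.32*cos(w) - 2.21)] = (62.647508*(1 - cos(w)^2)^2 - 34.588092*cos(w)^3 + 70.50967*cos(w)^2 + 63.52654*cos(w) - 94.971338)/(-4.51*cos(w)^2 + 3.32*cos(w) + 2.21)^3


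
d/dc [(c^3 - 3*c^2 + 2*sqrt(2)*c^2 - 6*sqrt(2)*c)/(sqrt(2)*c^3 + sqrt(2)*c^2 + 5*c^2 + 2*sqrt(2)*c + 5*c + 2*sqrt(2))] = (c^4 + 4*sqrt(2)*c^4 + 4*sqrt(2)*c^3 + 34*c^3 + 5*c^2 + 40*sqrt(2)*c^2 - 12*sqrt(2)*c + 16*c - 24)/(2*c^6 + 4*c^5 + 10*sqrt(2)*c^5 + 20*sqrt(2)*c^4 + 35*c^4 + 30*sqrt(2)*c^3 + 66*c^3 + 41*c^2 + 40*sqrt(2)*c^2 + 16*c + 20*sqrt(2)*c + 8)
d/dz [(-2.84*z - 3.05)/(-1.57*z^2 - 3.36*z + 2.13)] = (4.4588*z^2 + 9.5424*z - (2.84*z + 3.05)*(3.14*z + 3.36) - 6.0492)/(1.57*z^2 + 3.36*z - 2.13)^2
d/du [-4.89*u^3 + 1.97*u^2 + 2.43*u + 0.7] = -14.67*u^2 + 3.94*u + 2.43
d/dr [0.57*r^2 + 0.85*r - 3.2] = 1.14*r + 0.85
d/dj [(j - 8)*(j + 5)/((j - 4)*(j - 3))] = 4*(-j^2 + 26*j - 79)/(j^4 - 14*j^3 + 73*j^2 - 168*j + 144)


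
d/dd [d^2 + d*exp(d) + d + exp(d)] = d*exp(d) + 2*d + 2*exp(d) + 1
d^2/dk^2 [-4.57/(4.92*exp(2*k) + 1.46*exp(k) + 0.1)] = (-4.57*(9.84*exp(k) + 1.46)*(19.68*exp(k) + 2.92)*exp(k) + (89.9376*exp(k) + 6.6722)*(4.92*exp(2*k) + 1.46*exp(k) + 0.1))*exp(k)/(4.92*exp(2*k) + 1.46*exp(k) + 0.1)^3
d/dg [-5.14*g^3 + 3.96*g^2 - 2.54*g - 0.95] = -15.42*g^2 + 7.92*g - 2.54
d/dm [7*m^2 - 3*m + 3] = 14*m - 3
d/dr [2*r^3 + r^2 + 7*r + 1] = 6*r^2 + 2*r + 7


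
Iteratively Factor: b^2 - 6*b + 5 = (b - 5)*(b - 1)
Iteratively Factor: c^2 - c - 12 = (c + 3)*(c - 4)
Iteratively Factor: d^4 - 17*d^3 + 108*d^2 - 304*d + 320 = (d - 4)*(d^3 - 13*d^2 + 56*d - 80) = (d - 4)^2*(d^2 - 9*d + 20) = (d - 5)*(d - 4)^2*(d - 4)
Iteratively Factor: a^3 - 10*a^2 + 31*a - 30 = (a - 2)*(a^2 - 8*a + 15) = (a - 3)*(a - 2)*(a - 5)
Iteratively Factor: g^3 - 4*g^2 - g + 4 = (g - 1)*(g^2 - 3*g - 4) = (g - 4)*(g - 1)*(g + 1)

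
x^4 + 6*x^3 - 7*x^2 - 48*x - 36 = (x - 3)*(x + 1)*(x + 2)*(x + 6)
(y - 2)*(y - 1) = y^2 - 3*y + 2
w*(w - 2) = w^2 - 2*w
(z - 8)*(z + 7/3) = z^2 - 17*z/3 - 56/3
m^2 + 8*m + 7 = (m + 1)*(m + 7)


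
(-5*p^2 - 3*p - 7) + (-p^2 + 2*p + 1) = -6*p^2 - p - 6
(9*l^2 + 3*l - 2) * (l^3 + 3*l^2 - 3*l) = 9*l^5 + 30*l^4 - 20*l^3 - 15*l^2 + 6*l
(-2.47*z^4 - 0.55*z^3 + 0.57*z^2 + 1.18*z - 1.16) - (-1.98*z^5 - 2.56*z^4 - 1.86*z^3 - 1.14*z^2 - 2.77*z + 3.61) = 1.98*z^5 + 0.0899999999999999*z^4 + 1.31*z^3 + 1.71*z^2 + 3.95*z - 4.77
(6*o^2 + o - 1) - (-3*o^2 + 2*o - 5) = 9*o^2 - o + 4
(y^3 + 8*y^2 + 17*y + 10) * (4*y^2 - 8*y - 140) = 4*y^5 + 24*y^4 - 136*y^3 - 1216*y^2 - 2460*y - 1400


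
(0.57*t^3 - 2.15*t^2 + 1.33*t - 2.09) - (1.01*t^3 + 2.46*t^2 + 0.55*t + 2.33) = -0.44*t^3 - 4.61*t^2 + 0.78*t - 4.42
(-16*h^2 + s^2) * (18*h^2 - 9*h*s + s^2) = -288*h^4 + 144*h^3*s + 2*h^2*s^2 - 9*h*s^3 + s^4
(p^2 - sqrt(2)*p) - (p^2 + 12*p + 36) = -12*p - sqrt(2)*p - 36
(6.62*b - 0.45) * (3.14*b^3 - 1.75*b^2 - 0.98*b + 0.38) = 20.7868*b^4 - 12.998*b^3 - 5.7001*b^2 + 2.9566*b - 0.171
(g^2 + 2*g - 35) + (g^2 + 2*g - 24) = 2*g^2 + 4*g - 59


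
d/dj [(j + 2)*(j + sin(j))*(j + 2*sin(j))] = (j + 2)*(j + sin(j))*(2*cos(j) + 1) + (j + 2)*(j + 2*sin(j))*(cos(j) + 1) + (j + sin(j))*(j + 2*sin(j))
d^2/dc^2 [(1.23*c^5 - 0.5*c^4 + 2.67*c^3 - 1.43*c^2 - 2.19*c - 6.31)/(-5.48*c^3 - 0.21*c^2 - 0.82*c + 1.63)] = (-73.8747839999999*c^9 - 8.49290400000001*c^8 - 33.4882260000002*c^7 + 128.141228*c^6 + 491.554626*c^5 + 2014.585056*c^4 + 193.559076*c^3 + 446.83146*c^2 + 306.63444*c + 26.258556)/(164.566592*c^9 + 18.919152*c^8 + 74.599788*c^7 - 141.177459*c^6 - 0.0920820000000005*c^5 - 43.739445*c^4 + 42.546688*c^3 - 1.614189*c^2 + 6.535974*c - 4.330747)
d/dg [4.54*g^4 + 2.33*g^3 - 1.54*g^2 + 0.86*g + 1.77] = 18.16*g^3 + 6.99*g^2 - 3.08*g + 0.86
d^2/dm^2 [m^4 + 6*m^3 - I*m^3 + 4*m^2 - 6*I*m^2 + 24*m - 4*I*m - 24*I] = 12*m^2 + 6*m*(6 - I) + 8 - 12*I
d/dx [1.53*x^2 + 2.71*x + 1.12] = 3.06*x + 2.71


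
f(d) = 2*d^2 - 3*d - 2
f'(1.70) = 3.80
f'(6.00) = 21.00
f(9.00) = 133.00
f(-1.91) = 11.03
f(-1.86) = 10.50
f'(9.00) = 33.00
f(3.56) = 12.67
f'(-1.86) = -10.44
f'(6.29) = 22.16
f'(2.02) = 5.08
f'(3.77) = 12.08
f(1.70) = -1.32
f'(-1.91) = -10.64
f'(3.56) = 11.24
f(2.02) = 0.10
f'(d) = 4*d - 3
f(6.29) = 58.26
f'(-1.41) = -8.64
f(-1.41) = 6.21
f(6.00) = 52.00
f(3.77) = 15.12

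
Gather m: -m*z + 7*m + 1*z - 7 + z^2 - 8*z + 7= m*(7 - z) + z^2 - 7*z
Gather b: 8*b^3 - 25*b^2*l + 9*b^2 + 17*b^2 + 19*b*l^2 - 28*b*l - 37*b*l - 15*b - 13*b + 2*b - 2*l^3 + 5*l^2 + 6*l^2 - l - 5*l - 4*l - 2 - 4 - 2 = 8*b^3 + b^2*(26 - 25*l) + b*(19*l^2 - 65*l - 26) - 2*l^3 + 11*l^2 - 10*l - 8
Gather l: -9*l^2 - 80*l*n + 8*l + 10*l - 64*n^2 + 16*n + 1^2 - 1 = -9*l^2 + l*(18 - 80*n) - 64*n^2 + 16*n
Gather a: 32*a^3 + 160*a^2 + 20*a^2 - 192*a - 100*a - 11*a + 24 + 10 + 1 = 32*a^3 + 180*a^2 - 303*a + 35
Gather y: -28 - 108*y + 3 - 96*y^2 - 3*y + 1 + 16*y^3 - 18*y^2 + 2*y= 16*y^3 - 114*y^2 - 109*y - 24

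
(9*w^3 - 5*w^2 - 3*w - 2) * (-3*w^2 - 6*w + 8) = -27*w^5 - 39*w^4 + 111*w^3 - 16*w^2 - 12*w - 16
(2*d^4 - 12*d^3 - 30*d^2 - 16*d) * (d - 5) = 2*d^5 - 22*d^4 + 30*d^3 + 134*d^2 + 80*d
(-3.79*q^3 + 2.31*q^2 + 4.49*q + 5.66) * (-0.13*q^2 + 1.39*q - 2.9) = 0.4927*q^5 - 5.5684*q^4 + 13.6182*q^3 - 1.1937*q^2 - 5.1536*q - 16.414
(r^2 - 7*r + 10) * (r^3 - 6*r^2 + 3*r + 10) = r^5 - 13*r^4 + 55*r^3 - 71*r^2 - 40*r + 100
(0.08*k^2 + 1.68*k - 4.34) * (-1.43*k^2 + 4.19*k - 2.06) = -0.1144*k^4 - 2.0672*k^3 + 13.0806*k^2 - 21.6454*k + 8.9404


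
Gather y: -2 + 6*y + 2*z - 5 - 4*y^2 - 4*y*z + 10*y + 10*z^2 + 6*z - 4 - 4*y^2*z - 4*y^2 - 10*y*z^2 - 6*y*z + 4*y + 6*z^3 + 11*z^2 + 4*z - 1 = y^2*(-4*z - 8) + y*(-10*z^2 - 10*z + 20) + 6*z^3 + 21*z^2 + 12*z - 12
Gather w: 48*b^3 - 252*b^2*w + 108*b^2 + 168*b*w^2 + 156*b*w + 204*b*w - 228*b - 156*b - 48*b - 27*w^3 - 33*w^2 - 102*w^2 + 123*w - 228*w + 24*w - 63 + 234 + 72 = 48*b^3 + 108*b^2 - 432*b - 27*w^3 + w^2*(168*b - 135) + w*(-252*b^2 + 360*b - 81) + 243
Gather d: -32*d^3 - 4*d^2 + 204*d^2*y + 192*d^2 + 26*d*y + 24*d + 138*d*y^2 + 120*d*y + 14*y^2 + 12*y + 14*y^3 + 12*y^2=-32*d^3 + d^2*(204*y + 188) + d*(138*y^2 + 146*y + 24) + 14*y^3 + 26*y^2 + 12*y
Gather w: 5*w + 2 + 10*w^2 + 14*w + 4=10*w^2 + 19*w + 6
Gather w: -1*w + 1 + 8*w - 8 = 7*w - 7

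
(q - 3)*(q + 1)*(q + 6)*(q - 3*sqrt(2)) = q^4 - 3*sqrt(2)*q^3 + 4*q^3 - 12*sqrt(2)*q^2 - 15*q^2 - 18*q + 45*sqrt(2)*q + 54*sqrt(2)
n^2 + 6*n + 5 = (n + 1)*(n + 5)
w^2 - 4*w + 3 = (w - 3)*(w - 1)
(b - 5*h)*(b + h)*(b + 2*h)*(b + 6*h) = b^4 + 4*b^3*h - 25*b^2*h^2 - 88*b*h^3 - 60*h^4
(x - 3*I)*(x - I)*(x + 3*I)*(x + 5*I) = x^4 + 4*I*x^3 + 14*x^2 + 36*I*x + 45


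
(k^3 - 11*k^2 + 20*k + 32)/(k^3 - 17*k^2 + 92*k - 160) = (k + 1)/(k - 5)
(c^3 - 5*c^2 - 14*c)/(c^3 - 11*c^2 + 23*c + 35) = c*(c + 2)/(c^2 - 4*c - 5)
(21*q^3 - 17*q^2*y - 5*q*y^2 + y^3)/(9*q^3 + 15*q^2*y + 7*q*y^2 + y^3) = (7*q^2 - 8*q*y + y^2)/(3*q^2 + 4*q*y + y^2)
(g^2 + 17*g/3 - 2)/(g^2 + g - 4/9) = 3*(g + 6)/(3*g + 4)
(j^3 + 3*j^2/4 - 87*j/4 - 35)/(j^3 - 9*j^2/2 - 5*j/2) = (4*j^2 + 23*j + 28)/(2*j*(2*j + 1))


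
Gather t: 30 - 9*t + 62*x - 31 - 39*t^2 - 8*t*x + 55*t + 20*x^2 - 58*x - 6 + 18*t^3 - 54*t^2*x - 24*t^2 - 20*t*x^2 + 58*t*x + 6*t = 18*t^3 + t^2*(-54*x - 63) + t*(-20*x^2 + 50*x + 52) + 20*x^2 + 4*x - 7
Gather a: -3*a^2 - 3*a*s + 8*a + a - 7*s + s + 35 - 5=-3*a^2 + a*(9 - 3*s) - 6*s + 30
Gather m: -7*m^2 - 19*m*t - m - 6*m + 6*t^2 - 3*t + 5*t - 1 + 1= -7*m^2 + m*(-19*t - 7) + 6*t^2 + 2*t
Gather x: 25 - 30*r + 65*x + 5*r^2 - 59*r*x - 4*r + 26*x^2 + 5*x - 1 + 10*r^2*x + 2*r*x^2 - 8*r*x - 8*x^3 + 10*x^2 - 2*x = 5*r^2 - 34*r - 8*x^3 + x^2*(2*r + 36) + x*(10*r^2 - 67*r + 68) + 24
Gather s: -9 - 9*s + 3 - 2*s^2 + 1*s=-2*s^2 - 8*s - 6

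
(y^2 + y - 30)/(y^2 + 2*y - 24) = (y - 5)/(y - 4)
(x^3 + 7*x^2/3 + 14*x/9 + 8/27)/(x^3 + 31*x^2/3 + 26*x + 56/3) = (x^2 + x + 2/9)/(x^2 + 9*x + 14)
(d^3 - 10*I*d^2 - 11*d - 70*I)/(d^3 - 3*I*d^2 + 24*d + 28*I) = (d - 5*I)/(d + 2*I)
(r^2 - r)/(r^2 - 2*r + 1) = r/(r - 1)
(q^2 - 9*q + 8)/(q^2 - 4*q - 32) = (q - 1)/(q + 4)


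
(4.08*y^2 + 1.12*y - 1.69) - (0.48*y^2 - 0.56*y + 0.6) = 3.6*y^2 + 1.68*y - 2.29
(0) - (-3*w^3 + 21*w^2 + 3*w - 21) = 3*w^3 - 21*w^2 - 3*w + 21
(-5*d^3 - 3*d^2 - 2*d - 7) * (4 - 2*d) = 10*d^4 - 14*d^3 - 8*d^2 + 6*d - 28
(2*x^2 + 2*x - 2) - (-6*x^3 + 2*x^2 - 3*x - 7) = 6*x^3 + 5*x + 5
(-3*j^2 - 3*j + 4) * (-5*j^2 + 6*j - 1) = 15*j^4 - 3*j^3 - 35*j^2 + 27*j - 4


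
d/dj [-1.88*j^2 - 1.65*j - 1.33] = -3.76*j - 1.65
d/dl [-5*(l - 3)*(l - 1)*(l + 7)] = -15*l^2 - 30*l + 125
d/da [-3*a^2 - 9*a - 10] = -6*a - 9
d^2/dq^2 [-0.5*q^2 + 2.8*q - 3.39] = -1.00000000000000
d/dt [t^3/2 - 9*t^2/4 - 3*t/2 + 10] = 3*t^2/2 - 9*t/2 - 3/2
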